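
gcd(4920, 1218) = 6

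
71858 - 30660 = 41198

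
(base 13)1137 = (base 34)22w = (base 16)96c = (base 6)15100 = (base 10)2412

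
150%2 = 0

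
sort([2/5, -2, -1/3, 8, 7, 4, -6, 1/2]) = [-6, -2, -1/3, 2/5, 1/2, 4, 7, 8]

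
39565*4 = 158260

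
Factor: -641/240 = -1 * 2^(-4) * 3^(-1) * 5^(-1) * 641^1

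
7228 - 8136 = -908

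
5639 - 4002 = 1637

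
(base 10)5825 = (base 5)141300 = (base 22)c0h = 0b1011011000001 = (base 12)3455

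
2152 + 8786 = 10938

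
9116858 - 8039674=1077184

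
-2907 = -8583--5676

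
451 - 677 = -226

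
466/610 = 233/305 ≈ 0.764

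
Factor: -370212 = -1 * 2^2 * 3^1 * 30851^1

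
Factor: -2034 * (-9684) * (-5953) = -1 * 2^3 * 3^4 * 113^1 * 269^1 * 5953^1 = -117257764968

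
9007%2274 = 2185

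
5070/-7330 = -507/733 ≈ -0.692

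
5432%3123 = 2309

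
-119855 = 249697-369552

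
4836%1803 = 1230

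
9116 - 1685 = 7431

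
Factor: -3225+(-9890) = -1 * 5^1 * 43^1 * 61^1 = -13115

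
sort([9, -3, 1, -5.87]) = [-5.87, -3, 1, 9]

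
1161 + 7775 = 8936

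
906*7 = 6342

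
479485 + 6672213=7151698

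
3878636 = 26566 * 146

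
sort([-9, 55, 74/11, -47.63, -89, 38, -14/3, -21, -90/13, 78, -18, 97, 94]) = [-89, -47.63, -21, -18, -9, -90/13, -14/3, 74/11, 38, 55, 78, 94, 97]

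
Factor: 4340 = 2^2*5^1*7^1*31^1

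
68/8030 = 34/4015 ≈ 0.00847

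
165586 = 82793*2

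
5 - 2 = 3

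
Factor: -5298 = -1*2^1*3^1*883^1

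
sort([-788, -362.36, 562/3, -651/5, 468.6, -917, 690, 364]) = [-917, -788, -362.36, -651/5, 562/3, 364, 468.6, 690]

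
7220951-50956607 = -43735656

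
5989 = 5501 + 488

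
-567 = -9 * 63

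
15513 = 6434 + 9079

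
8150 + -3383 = 4767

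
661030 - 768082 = -107052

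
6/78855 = 2/26285 ≈ 0.0000761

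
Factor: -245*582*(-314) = 2^2*3^1*5^1*7^2*97^1*157^1 = 44773260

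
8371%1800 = 1171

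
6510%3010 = 490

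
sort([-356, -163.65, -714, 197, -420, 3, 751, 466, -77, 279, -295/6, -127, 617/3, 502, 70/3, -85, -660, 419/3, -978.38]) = [-978.38, -714, -660, -420, -356, -163.65, -127, -85, -77, -295/6, 3, 70/3, 419/3, 197, 617/3, 279, 466, 502, 751]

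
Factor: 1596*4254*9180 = 2^5*3^5*5^1*7^1*17^1*19^1*709^1 = 62326545120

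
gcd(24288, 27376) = 16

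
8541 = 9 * 949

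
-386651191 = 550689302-937340493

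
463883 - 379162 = 84721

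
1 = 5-4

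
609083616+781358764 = 1390442380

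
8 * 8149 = 65192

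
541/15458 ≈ 0.0350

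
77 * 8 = 616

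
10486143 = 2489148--7996995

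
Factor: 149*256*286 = 2^9*11^1*13^1*149^1 = 10909184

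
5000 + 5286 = 10286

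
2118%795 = 528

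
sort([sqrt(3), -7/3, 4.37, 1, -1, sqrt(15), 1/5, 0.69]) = [-7/3, -1, 1/5, 0.69, 1, sqrt(3), sqrt(15), 4.37]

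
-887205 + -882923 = -1770128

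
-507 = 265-772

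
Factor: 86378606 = 2^1 * 43189303^1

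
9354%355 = 124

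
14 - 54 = -40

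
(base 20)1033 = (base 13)3893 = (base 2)1111101111111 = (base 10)8063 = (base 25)cmd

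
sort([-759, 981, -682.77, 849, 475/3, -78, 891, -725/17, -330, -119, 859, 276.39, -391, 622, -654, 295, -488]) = [-759, -682.77, -654, -488, -391, -330, -119, -78, -725/17, 475/3, 276.39, 295, 622, 849, 859, 891, 981]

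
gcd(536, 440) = 8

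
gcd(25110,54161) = 1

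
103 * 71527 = 7367281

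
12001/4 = 3000 + 1/4 = 3000.25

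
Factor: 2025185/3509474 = 2^(-1)*5^1*179^(-1)*9803^(-1)*405037^1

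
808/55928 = 101/6991 ≈ 0.0144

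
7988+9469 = 17457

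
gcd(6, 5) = 1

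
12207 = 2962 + 9245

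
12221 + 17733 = 29954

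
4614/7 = 659 + 1/7 ≈ 659.14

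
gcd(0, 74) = 74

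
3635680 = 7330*496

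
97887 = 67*1461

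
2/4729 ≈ 0.000423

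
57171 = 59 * 969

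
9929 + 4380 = 14309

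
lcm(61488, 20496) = 61488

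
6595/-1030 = -6 - 83/206 ≈ -6.40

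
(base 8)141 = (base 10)97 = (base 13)76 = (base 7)166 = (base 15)67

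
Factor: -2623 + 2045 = -1 * 2^1 * 17^2 = -578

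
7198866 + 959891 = 8158757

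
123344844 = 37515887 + 85828957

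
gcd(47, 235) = 47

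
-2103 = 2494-4597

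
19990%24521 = 19990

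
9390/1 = 9390 = 9390.00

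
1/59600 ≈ 0.0000168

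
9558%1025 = 333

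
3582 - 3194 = 388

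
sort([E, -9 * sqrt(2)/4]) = [-9 * sqrt(2)/4, E]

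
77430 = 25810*3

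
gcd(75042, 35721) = 9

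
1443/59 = 24 + 27/59 ≈ 24.46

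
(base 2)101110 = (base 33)1d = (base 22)22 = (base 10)46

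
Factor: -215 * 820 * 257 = -1 * 2^2 * 5^2 * 41^1 * 43^1 * 257^1 = -45309100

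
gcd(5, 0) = 5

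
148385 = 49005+99380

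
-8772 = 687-9459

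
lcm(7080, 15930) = 63720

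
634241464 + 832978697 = 1467220161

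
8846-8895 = -49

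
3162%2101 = 1061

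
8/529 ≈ 0.0151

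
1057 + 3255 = 4312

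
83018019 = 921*90139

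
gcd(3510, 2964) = 78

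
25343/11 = 2303+10/11 ≈ 2303.91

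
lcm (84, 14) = 84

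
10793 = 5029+5764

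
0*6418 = 0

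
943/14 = 67 + 5/14 ≈ 67.36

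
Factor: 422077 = 422077^1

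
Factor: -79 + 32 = -1*47^1 = -47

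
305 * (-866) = -264130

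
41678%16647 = 8384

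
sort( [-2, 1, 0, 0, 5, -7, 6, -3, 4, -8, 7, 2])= [-8, -7, -3, -2, 0, 0, 1, 2, 4, 5, 6, 7]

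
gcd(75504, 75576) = 24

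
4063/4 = 1015 + 3/4 = 1015.75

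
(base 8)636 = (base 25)ge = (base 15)1c9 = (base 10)414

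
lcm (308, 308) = 308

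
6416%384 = 272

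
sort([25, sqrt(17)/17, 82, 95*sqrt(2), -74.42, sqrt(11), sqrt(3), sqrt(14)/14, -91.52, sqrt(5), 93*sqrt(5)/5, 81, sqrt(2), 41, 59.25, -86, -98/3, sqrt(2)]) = [-91.52, -86, -74.42, -98/3, sqrt(17)/17, sqrt(14)/14, sqrt(2), sqrt(2), sqrt(3), sqrt(5), sqrt(11), 25, 41, 93*sqrt(5)/5, 59.25, 81, 82, 95*sqrt(2)]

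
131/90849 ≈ 0.00144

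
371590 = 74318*5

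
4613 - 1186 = 3427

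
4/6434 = 2/3217 ≈ 0.000622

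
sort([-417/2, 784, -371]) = [-371, -417/2, 784]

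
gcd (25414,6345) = 1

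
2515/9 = 279 + 4/9 ≈ 279.44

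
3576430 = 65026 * 55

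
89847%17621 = 1742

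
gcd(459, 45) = 9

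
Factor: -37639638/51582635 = -1 * 2^1 * 3^2 * 5^(-1) * 13^(-1) * 23^1 * 401^(-1) * 1979^(-1) * 90917^1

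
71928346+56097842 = 128026188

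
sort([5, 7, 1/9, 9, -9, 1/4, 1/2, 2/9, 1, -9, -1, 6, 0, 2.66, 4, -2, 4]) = [-9, -9, -2, -1, 0, 1/9, 2/9, 1/4, 1/2, 1, 2.66, 4, 4, 5, 6, 7, 9]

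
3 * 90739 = 272217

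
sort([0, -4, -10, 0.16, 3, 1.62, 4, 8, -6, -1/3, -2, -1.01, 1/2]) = [-10, -6, -4, -2, -1.01, -1/3, 0, 0.16, 1/2, 1.62, 3, 4, 8]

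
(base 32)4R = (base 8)233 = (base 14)B1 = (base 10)155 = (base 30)55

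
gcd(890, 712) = 178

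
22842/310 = 73+106/155 ≈ 73.68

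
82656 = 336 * 246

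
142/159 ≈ 0.893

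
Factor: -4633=-1*41^1*113^1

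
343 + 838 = 1181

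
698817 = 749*933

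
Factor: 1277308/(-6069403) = -1*2^2*319327^1*6069403^(-1)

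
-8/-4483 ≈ 0.00178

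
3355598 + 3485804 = 6841402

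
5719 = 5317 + 402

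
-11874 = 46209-58083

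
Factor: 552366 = 2^1*3^3*53^1*193^1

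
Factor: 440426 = 2^1*7^1*163^1*193^1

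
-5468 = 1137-6605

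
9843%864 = 339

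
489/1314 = 163/438 ≈ 0.372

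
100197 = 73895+26302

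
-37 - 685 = -722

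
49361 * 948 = 46794228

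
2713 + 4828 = 7541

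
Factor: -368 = -1*2^4*23^1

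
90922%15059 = 568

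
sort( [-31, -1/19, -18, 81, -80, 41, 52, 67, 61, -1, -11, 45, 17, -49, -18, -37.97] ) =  [-80, -49, -37.97, -31, -18, -18, -11, -1, -1/19, 17, 41, 45, 52, 61, 67, 81] 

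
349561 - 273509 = 76052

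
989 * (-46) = -45494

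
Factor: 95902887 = 3^1*109^1*313^1*937^1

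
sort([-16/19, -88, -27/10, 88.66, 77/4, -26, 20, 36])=[-88, -26, -27/10, -16/19, 77/4, 20, 36, 88.66]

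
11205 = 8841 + 2364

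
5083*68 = 345644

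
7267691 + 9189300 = 16456991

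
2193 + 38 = 2231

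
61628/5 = 12325 + 3/5 = 12325.60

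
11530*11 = 126830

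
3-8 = -5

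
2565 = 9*285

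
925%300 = 25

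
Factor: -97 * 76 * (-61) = 2^2 * 19^1 * 61^1 * 97^1 = 449692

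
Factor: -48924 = -1*2^2*3^4*151^1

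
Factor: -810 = -1 * 2^1 * 3^4 * 5^1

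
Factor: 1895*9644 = 2^2*5^1*379^1*2411^1 = 18275380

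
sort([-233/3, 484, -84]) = [-84, -233/3, 484]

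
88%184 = 88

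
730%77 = 37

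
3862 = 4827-965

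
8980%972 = 232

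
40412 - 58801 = -18389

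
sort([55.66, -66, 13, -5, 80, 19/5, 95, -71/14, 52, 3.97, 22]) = [-66, -71/14, -5, 19/5, 3.97, 13, 22, 52, 55.66, 80, 95]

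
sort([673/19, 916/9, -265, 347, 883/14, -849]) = [-849, -265, 673/19, 883/14, 916/9, 347]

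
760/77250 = 76/7725 ≈ 0.00984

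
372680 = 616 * 605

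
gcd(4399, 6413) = 53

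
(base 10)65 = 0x41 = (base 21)32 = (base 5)230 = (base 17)3e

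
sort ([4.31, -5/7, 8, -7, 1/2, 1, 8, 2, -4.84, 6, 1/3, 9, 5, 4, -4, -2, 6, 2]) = [-7, -4.84, -4, -2, -5/7, 1/3, 1/2, 1, 2, 2, 4, 4.31, 5, 6, 6, 8, 8, 9]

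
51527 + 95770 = 147297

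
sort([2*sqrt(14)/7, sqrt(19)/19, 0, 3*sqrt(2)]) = [0, sqrt(19)/19, 2*sqrt(14)/7, 3*sqrt(2)]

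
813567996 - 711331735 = 102236261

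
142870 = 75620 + 67250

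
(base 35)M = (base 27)M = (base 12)1A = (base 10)22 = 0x16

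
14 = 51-37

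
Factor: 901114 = 2^1*450557^1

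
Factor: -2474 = -1*2^1*1237^1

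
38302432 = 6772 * 5656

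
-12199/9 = -1355 - 4/9 ≈ -1355.44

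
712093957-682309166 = 29784791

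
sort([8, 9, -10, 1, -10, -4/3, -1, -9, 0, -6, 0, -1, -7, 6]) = [-10, -10, -9, -7, -6, -4/3, -1, -1, 0, 0, 1, 6, 8, 9]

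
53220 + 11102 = 64322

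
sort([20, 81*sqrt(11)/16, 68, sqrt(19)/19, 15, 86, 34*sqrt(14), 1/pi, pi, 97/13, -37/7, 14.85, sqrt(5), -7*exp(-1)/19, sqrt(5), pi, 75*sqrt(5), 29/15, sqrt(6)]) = [-37/7, -7*exp(-1)/19, sqrt(19)/19, 1/pi, 29/15, sqrt(5), sqrt(5), sqrt(6), pi, pi, 97/13, 14.85, 15, 81*sqrt(11)/16, 20, 68, 86, 34*sqrt(14), 75*sqrt(5)]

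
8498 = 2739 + 5759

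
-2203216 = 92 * (-23948)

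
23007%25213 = 23007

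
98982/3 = 32994 = 32994.00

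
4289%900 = 689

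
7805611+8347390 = 16153001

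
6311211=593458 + 5717753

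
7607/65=117 + 2/65 ≈ 117.03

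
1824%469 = 417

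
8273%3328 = 1617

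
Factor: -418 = -1 * 2^1 * 11^1 * 19^1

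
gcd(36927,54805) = 1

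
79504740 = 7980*9963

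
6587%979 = 713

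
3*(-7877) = -23631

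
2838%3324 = 2838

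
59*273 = 16107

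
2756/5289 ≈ 0.521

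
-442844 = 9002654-9445498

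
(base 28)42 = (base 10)114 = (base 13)8a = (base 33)3f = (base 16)72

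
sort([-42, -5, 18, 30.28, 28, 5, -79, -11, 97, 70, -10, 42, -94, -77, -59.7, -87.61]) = [-94, -87.61, -79, -77, -59.7, -42, -11, -10, -5, 5, 18, 28, 30.28, 42, 70, 97]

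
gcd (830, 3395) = 5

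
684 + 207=891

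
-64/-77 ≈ 0.831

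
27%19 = 8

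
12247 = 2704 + 9543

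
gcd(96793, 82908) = 1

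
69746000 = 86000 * 811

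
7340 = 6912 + 428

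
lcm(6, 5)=30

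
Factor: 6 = 2^1 * 3^1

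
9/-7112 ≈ -0.00127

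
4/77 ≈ 0.0519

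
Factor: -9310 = -1 * 2^1 * 5^1 * 7^2 * 19^1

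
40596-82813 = -42217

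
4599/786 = 5+223/262 ≈ 5.85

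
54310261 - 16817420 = 37492841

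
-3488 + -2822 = -6310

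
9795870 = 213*45990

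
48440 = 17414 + 31026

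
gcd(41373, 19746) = 9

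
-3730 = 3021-6751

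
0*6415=0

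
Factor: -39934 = -1 * 2^1 * 41^1 * 487^1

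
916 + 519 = 1435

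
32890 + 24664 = 57554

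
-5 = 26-31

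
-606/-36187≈0.0167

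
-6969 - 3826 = -10795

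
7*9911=69377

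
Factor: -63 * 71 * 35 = -1 * 3^2 * 5^1 * 7^2 * 71^1 = -156555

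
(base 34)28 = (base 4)1030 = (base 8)114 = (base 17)48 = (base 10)76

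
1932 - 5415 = -3483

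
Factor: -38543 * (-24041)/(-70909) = -1 * 23^(-1) * 29^1 * 829^1 * 3083^(-1) * 38543^1 = -926612263/70909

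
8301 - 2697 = 5604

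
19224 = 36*534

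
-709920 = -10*70992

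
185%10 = 5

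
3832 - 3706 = 126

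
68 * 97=6596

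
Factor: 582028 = 2^2*227^1*641^1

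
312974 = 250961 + 62013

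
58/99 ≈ 0.586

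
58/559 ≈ 0.104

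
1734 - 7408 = -5674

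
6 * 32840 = 197040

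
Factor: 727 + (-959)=-1 * 2^3 * 29^1=-232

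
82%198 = 82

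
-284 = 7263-7547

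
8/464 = 1/58 ≈ 0.0172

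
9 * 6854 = 61686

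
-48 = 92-140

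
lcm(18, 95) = 1710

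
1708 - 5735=-4027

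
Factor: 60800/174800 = 2^3*23^ (-1) = 8/23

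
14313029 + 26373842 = 40686871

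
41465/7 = 5923 + 4/7 ≈ 5923.57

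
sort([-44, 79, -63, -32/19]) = [-63, -44, -32/19, 79]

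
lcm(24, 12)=24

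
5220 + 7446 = 12666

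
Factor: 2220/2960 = 2^(-2) * 3^1 = 3/4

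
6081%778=635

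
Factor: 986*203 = 2^1*7^1*17^1*29^2 = 200158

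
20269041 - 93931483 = -73662442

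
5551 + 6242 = 11793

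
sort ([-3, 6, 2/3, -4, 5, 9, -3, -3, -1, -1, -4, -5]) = [-5, -4, -4, -3, -3, -3, -1, -1, 2/3, 5, 6, 9]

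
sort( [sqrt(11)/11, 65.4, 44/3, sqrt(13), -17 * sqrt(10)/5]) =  [-17 * sqrt(10)/5, sqrt(11)/11, sqrt(13), 44/3, 65.4]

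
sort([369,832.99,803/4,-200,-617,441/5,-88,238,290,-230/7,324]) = [-617,-200,-88,-230/7,441/5,803/4,238,290,324,369,832.99]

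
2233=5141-2908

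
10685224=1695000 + 8990224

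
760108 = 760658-550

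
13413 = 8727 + 4686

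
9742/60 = 162 + 11/30 ≈ 162.37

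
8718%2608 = 894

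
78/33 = 26/11 ≈ 2.36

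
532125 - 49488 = 482637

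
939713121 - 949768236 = -10055115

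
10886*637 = 6934382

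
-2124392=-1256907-867485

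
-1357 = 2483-3840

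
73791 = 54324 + 19467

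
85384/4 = 21346 = 21346.00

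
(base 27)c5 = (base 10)329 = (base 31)aj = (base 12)235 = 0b101001001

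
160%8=0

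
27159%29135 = 27159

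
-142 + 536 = 394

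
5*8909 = 44545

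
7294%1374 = 424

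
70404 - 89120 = -18716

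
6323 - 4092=2231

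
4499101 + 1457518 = 5956619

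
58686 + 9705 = 68391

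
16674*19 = 316806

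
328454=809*406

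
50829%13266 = 11031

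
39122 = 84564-45442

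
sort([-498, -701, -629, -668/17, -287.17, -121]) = [-701, -629, -498, -287.17, -121, -668/17]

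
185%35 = 10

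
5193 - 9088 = -3895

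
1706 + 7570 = 9276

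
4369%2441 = 1928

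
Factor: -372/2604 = -1 * 7^(-1) = -1/7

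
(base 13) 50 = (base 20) 35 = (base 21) 32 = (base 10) 65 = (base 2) 1000001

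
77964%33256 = 11452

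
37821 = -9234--47055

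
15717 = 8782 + 6935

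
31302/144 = 217 + 3/8 ≈ 217.38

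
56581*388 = 21953428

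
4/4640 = 1/1160 ≈ 0.000862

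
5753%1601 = 950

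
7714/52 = 3857/26 ≈ 148.35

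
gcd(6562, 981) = 1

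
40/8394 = 20/4197≈0.00477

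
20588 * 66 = 1358808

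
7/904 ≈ 0.00774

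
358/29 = 12+10/29 ≈ 12.34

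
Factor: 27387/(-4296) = -1 * 2^(-3) * 3^1 * 17^1 = -51/8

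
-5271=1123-6394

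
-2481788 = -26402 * 94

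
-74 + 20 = -54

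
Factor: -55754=-1 * 2^1 * 61^1 * 457^1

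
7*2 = 14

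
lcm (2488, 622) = 2488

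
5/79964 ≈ 0.0000625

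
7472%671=91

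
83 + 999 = 1082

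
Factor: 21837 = 3^1 * 29^1 * 251^1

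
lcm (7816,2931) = 23448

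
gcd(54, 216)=54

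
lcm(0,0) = 0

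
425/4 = 106 + 1/4 = 106.25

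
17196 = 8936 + 8260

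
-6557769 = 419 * (-15651)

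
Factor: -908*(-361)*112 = 2^6*7^1*19^2*227^1 = 36712256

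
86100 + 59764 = 145864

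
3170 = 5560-2390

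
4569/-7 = -652 - 5/7 ≈ -652.71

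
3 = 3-0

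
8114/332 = 4057/166 ≈ 24.44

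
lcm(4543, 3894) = 27258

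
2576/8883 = 368/1269 ≈ 0.290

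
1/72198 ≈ 0.0000139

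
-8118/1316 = -4059/658 ≈ -6.17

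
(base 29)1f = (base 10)44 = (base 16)2c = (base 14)32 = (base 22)20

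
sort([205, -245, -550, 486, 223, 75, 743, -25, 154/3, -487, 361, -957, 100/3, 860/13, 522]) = [-957, -550, -487, -245, -25, 100/3, 154/3, 860/13, 75, 205, 223, 361, 486, 522, 743]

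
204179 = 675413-471234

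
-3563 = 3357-6920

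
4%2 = 0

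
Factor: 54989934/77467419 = 2^1*3^(-1)*31^(-1)*241^1*2237^1*16333^(-1) = 1078234/1518969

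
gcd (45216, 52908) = 12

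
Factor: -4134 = -1*2^1*3^1*13^1*53^1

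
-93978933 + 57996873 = -35982060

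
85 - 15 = 70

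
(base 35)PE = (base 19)28F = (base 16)379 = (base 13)535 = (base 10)889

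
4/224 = 1/56 ≈ 0.0179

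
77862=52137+25725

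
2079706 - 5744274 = -3664568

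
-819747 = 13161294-13981041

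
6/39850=3/19925 ≈ 0.000151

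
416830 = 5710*73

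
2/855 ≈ 0.00234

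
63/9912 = 3/472 ≈ 0.00636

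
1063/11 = 96 + 7/11 ≈ 96.64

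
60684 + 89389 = 150073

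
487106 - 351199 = 135907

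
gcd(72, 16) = 8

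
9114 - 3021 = 6093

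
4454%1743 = 968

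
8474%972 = 698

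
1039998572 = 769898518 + 270100054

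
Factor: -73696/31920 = -1*2^1*3^(-1)*5^(-1)*7^1*19^(-1)*47^1 = -658/285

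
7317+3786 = 11103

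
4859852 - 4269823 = 590029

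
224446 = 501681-277235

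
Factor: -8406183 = -1 * 3^1 * 113^1 * 137^1 * 181^1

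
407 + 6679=7086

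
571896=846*676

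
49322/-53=-930 - 32/53 ≈ -930.60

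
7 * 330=2310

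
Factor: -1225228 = -1*2^2*157^1*1951^1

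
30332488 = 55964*542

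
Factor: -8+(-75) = -1*83^1 = -83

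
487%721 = 487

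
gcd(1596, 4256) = 532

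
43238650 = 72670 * 595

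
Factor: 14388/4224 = 2^(-5) * 109^1 = 109/32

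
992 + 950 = 1942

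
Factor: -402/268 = -1*2^(-1)*3^1 = -3/2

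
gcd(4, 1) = 1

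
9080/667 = 13 + 409/667 ≈ 13.61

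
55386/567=6154/63 ≈ 97.68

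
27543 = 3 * 9181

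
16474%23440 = 16474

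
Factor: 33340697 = 13^1 * 2564669^1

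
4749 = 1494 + 3255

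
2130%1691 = 439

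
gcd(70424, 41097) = 1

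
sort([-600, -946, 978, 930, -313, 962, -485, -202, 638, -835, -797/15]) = [-946, -835, -600, -485, -313, -202, -797/15, 638, 930, 962, 978]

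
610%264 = 82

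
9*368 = 3312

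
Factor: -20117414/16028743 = -1 * 2^1 * 271^1 * 37117^1 * 16028743^(-1) 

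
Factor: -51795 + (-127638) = -1*3^2*19937^1 = -179433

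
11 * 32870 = 361570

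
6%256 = 6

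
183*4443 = 813069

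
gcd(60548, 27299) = 1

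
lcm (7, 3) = 21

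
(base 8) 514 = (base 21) fh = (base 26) ck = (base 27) c8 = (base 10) 332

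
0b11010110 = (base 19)b5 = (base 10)214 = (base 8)326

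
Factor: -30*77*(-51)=2^1*3^2*5^1*7^1*11^1*17^1=117810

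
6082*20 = 121640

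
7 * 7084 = 49588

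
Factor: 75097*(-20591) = -1*11^1*59^1*349^1*6827^1 = -1546322327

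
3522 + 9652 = 13174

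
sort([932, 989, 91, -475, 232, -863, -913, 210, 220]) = [-913, -863, -475, 91, 210, 220, 232, 932, 989]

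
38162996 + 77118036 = 115281032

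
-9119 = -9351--232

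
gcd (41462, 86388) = 2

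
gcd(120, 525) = 15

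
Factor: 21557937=3^1 * 7185979^1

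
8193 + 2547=10740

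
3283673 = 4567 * 719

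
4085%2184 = 1901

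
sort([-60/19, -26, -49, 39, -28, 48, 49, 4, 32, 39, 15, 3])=[-49, -28, -26, -60/19, 3, 4, 15, 32, 39, 39, 48, 49]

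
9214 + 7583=16797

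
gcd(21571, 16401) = 11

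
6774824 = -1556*(-4354) 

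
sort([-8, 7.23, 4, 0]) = [-8, 0, 4, 7.23]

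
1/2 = 0.50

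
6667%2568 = 1531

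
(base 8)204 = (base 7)246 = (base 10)132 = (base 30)4c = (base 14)96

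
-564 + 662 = 98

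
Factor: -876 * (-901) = 2^2 * 3^1 * 17^1 * 53^1 * 73^1 = 789276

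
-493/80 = -6 - 13/80 ≈ -6.16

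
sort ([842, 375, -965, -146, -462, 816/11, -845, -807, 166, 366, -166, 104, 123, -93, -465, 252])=[-965, -845, -807, -465, -462, -166, -146, -93, 816/11, 104, 123, 166, 252, 366, 375, 842]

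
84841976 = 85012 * 998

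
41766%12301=4863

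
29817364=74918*398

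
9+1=10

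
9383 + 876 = 10259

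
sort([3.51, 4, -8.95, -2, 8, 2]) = [-8.95, -2, 2, 3.51, 4, 8]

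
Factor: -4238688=-1*2^5*3^1*67^1*659^1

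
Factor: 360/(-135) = -1*2^3*3^(-1) = -8/3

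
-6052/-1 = 6052 = 6052.00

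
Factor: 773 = 773^1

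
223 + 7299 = 7522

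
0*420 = 0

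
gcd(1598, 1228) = 2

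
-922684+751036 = -171648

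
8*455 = 3640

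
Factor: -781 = -1*11^1*71^1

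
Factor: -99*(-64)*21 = 2^6*3^3*7^1*11^1 = 133056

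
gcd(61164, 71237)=1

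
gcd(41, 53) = 1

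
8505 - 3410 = 5095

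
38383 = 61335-22952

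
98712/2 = 49356 = 49356.00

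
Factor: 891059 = 13^1*68543^1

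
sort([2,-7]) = [-7,2]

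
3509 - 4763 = -1254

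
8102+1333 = 9435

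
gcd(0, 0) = 0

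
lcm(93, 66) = 2046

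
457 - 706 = -249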